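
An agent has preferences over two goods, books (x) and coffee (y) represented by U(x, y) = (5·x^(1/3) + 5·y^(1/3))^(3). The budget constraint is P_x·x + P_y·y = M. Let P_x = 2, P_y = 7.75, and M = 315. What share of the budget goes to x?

From the CES first-order condition, (y/x)^(2/3) = P_x/P_y.
Hence y/x = (P_x/P_y)^(1/(2/3)), i.e. raised to the 1.5 power.
With the ratio pinned down, the budget gives x* = M/(P_x + P_y·(y/x)) and y* = (y/x)·x*.
Numerically y/x = 0.131097, so x* = 315/(2 + 7.75·0.131097) = 104.4429 and y* = 0.131097·104.4429 = 13.6921.
Expenditure on x: 2·104.4429 = 208.8859; share = 0.6631.

share on x = 0.6631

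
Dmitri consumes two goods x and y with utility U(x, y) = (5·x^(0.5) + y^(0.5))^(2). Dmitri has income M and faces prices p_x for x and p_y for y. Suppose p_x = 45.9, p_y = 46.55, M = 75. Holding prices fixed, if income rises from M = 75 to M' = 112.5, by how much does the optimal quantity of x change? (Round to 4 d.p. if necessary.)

Δx* = 0.786

MU_x ∝ 5·x^(-0.5), MU_y ∝ y^(-0.5), so MRS = 5·(y/x)^(0.5) = p_x/p_y.
Solve for the ratio: y/x = [(1/5)·p_x/p_y]^(2).
With the ratio pinned down, the budget gives x* = M/(p_x + p_y·(y/x)) and y* = (y/x)·x*.
Numerically y/x = 0.038891, so x* = 75/(45.9 + 46.55·0.038891) = 1.572.
At M' = 112.5: x* = 2.358. Change: 2.358 − 1.572 = 0.786.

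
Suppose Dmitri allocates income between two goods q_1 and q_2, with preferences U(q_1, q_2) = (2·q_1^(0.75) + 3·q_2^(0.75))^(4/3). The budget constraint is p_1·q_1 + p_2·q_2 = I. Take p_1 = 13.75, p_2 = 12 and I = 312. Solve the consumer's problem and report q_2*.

q_2* = 22.9824

From the CES first-order condition, (2/3)·(q_2/q_1)^(0.25) = p_1/p_2.
Hence q_2/q_1 = ((3/2)·p_1/p_2)^(1/(0.25)), i.e. raised to the 4 power.
Substitute q_2 = (q_2/q_1)·q_1 into the budget: q_1* = I/(p_1 + p_2·(q_2/q_1)).
Numerically q_2/q_1 = 8.726716, so q_1* = 312/(13.75 + 12·8.726716) = 2.6336 and q_2* = 8.726716·2.6336 = 22.9824.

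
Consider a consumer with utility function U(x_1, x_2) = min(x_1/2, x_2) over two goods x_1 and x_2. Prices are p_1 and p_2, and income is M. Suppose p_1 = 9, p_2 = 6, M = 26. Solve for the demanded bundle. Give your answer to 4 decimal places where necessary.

x_1* = 2.1667, x_2* = 1.0833

With perfect complements, no substitution: consume in ratio x_1:x_2 = 2:1.
Budget: p_1·x_1 + p_2·(1/2)·x_1 = M, so (2·p_1 + p_2)·x_1 = 2·M.
Demand: x_1*(p_1,p_2,M) = 2·M/(2·p_1 + p_2), x_2* = M/(2·p_1 + p_2).
Here 2·9 + 6 = 24, giving x_1* = 2.1667 and x_2* = 1.0833.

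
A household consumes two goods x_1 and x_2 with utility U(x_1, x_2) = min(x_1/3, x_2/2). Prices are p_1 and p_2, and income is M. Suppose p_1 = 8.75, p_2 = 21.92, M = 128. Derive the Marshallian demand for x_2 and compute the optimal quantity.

With perfect complements, no substitution: consume in ratio x_1:x_2 = 3:2.
Budget: p_1·x_1 + p_2·(2/3)·x_1 = M, so (3·p_1 + 2·p_2)·x_1 = 3·M.
Demand: x_1*(p_1,p_2,M) = 3·M/(3·p_1 + 2·p_2), x_2* = 2·M/(3·p_1 + 2·p_2).
Here 3·8.75 + 2·21.92 = 70.09, giving x_2* = 3.6524.

x_2* = 3.6524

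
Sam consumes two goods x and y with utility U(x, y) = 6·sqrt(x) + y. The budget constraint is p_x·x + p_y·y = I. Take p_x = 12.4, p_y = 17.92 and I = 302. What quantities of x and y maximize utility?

Utility is quasi-linear in y; the FOC for x is 3/√x = p_x/p_y.
Thus x* = (3·p_y/p_x)² — independent of I — with the rest of income spent on y.
Plugging in: x* = (3·17.92/12.4)² = 18.7964, y* = 3.8462.

x* = 18.7964, y* = 3.8462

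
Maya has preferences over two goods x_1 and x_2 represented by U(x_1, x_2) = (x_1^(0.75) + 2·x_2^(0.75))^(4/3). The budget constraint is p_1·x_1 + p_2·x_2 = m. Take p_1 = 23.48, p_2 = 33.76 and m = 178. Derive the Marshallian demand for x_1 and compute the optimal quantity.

x_1* = 1.1877

From the CES first-order condition, (1/2)·(x_2/x_1)^(0.25) = p_1/p_2.
Hence x_2/x_1 = (2·p_1/p_2)^(1/(0.25)), i.e. raised to the 4 power.
Substitute x_2 = (x_2/x_1)·x_1 into the budget: x_1* = m/(p_1 + p_2·(x_2/x_1)).
Numerically x_2/x_1 = 3.743713, so x_1* = 178/(23.48 + 33.76·3.743713) = 1.1877.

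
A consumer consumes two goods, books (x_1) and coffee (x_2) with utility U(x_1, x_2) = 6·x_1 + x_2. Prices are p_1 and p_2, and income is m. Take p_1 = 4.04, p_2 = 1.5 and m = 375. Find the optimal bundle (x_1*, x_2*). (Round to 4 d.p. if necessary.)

x_1* = 92.8218, x_2* = 0

x_1 gives more utility per dollar, so spend all income on x_1: x_1* = m/p_1, x_2* = 0.
Numerically: x_1* = 92.8218, x_2* = 0.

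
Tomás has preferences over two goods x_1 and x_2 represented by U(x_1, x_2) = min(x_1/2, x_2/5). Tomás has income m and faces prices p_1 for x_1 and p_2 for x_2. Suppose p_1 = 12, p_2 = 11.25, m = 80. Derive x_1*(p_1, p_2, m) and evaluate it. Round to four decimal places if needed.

x_1* = 1.9938

Here 2·12 + 5·11.25 = 80.25, giving x_1* = 1.9938.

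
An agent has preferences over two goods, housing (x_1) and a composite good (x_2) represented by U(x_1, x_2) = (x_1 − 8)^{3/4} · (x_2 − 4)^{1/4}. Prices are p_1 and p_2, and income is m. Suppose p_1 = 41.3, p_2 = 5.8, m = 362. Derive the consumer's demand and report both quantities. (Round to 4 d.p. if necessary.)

Discretionary income = 362 − 8·41.3 − 4·5.8 = 8.4; x_1* = 8 + 0.75·8.4/41.3 = 8.1525; x_2* = 4 + 0.25·8.4/5.8 = 4.3621.

x_1* = 8.1525, x_2* = 4.3621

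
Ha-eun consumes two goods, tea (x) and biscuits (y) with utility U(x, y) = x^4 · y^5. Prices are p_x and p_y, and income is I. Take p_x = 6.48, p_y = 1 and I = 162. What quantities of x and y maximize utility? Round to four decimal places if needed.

x* = 11.1111, y* = 90

At p_x=6.48, p_y=1, I=162: x* = 4/9·162/6.48 = 11.1111, y* = 90.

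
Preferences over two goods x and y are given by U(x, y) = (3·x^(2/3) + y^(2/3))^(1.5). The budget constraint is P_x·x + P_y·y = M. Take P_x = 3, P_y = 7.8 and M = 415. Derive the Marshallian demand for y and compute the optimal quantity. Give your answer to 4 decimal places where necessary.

Numerically y/x = 0.002107, so x* = 415/(3 + 7.8·0.002107) = 137.5796 and y* = 0.002107·137.5796 = 0.2899.

y* = 0.2899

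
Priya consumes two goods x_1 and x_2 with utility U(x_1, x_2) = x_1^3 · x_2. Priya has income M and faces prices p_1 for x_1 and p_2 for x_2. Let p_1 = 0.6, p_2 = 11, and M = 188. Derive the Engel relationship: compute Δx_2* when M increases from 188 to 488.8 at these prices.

Tangency: MRS = 3·x_2/x_1 = p_1/p_2.
Rearranging, p_2·x_2 = (1/3)·p_1·x_1. Substituting into the budget gives p_1·x_1·(1 + (1/3)) = M.
Demand: x_1*(p_1,p_2,M) = 0.75·M/p_1 and x_2* = 0.25·M/p_2.
At p_1=0.6, p_2=11, M=188: x_2* = 0.25·188/11 = 4.2727.
At M' = 488.8: x_2* = 11.1091. Change: 11.1091 − 4.2727 = 6.8364.

Δx_2* = 6.8364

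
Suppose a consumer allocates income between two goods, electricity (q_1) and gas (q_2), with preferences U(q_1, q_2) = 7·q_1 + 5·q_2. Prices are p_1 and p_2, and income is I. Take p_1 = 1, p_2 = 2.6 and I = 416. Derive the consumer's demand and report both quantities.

Linear utility — the consumer picks whichever good has higher MU/price: 7/1 = 7 vs 5/2.6 = 1.9231.
q_1 gives more utility per dollar, so spend all income on q_1: q_1* = I/p_1, q_2* = 0.
Numerically: q_1* = 416, q_2* = 0.

q_1* = 416, q_2* = 0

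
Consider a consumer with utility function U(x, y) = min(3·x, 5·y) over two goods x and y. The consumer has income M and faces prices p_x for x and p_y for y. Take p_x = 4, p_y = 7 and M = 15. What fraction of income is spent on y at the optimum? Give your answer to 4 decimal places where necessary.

share on y = 0.5122

With perfect complements, no substitution: consume in ratio x:y = 5:3.
Budget: p_x·x + p_y·(3/5)·x = M, so (5·p_x + 3·p_y)·x = 5·M.
Demand: x*(p_x,p_y,M) = 5·M/(5·p_x + 3·p_y), y* = 3·M/(5·p_x + 3·p_y).
Here 5·4 + 3·7 = 41, giving x* = 1.8293 and y* = 1.0976.
Expenditure on y: 7·1.0976 = 7.6829; share = 0.5122.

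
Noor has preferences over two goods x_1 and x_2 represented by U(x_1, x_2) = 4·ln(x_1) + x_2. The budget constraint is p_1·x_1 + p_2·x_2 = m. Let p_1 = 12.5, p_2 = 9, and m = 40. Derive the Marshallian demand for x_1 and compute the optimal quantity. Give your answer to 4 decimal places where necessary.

MU_x_1 = 4/x_1, MU_x_2 = 1. Tangency: 4/x_1 = p_1/p_2.
So x_1*(p_1,p_2) = 4·p_2/p_1, independent of income; and x_2* = (m − 4·p_2)/p_2.
At the given prices: x_1* = 4·9/12.5 = 2.88.

x_1* = 2.88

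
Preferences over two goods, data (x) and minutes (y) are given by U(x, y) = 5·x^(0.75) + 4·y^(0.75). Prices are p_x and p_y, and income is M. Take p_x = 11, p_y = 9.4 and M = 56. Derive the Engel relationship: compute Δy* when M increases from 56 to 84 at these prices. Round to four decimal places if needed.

Δy* = 1.1804

MU_x ∝ 5·x^(-0.25), MU_y ∝ 4·y^(-0.25), so MRS = (5/4)·(y/x)^(0.25) = p_x/p_y.
Solve for the ratio: y/x = [(4/5)·p_x/p_y]^(4).
Substitute y = (y/x)·x into the budget: x* = M/(p_x + p_y·(y/x)).
Numerically y/x = 0.768103, so x* = 56/(11 + 9.4·0.768103) = 3.0735 and y* = 0.768103·3.0735 = 2.3608.
At M' = 84: y* = 3.5412. Change: 3.5412 − 2.3608 = 1.1804.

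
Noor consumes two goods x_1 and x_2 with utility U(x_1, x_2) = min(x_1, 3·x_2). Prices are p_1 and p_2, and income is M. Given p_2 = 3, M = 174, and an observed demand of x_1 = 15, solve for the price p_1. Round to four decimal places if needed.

With perfect complements, no substitution: consume in ratio x_1:x_2 = 3:1.
Budget: p_1·x_1 + p_2·(1/3)·x_1 = M, so (3·p_1 + p_2)·x_1 = 3·M.
Demand: x_1*(p_1,p_2,M) = 3·M/(3·p_1 + p_2), x_2* = M/(3·p_1 + p_2).
Set x_1* = 15 in the demand function and solve for p_1: p_1 = 10.6.

p_1 = 10.6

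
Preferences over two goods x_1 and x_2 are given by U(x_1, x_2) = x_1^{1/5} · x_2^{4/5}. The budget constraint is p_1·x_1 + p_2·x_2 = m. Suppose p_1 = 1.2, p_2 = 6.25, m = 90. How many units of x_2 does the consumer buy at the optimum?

x_2* = 11.52

The MRS is (1/4)·x_2/x_1. Set MRS = p_1/p_2.
Rearranging, p_2·x_2 = 4·p_1·x_1. Substituting into the budget gives p_1·x_1·(1 + 4) = m.
Demand: x_1*(p_1,p_2,m) = 0.2·m/p_1 and x_2* = 0.8·m/p_2.
At p_1=1.2, p_2=6.25, m=90: x_2* = 0.8·90/6.25 = 11.52.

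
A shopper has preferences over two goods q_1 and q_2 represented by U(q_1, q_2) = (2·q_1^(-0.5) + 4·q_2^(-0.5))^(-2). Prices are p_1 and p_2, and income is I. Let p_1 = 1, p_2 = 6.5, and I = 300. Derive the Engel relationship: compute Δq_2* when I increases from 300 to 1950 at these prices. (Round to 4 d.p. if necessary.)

MU_q_1 ∝ 2·q_1^(-1.5), MU_q_2 ∝ 4·q_2^(-1.5), so MRS = (1/2)·(q_2/q_1)^(1.5) = p_1/p_2.
Solve for the ratio: q_2/q_1 = [2·p_1/p_2]^(2/3).
With the ratio pinned down, the budget gives q_1* = I/(p_1 + p_2·(q_2/q_1)) and q_2* = (q_2/q_1)·q_1*.
Numerically q_2/q_1 = 0.455769, so q_1* = 300/(1 + 6.5·0.455769) = 75.7099 and q_2* = 0.455769·75.7099 = 34.5062.
At I' = 1950: q_2* = 224.2901. Change: 224.2901 − 34.5062 = 189.784.

Δq_2* = 189.784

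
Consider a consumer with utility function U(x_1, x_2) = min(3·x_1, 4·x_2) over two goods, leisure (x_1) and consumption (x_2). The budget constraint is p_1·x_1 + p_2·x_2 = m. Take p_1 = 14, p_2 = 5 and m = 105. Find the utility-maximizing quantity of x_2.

x_2* = 4.4366

Leontief preferences: the optimum is at the kink where x_1/4 = x_2/3, i.e. x_2 = (3/4)·x_1.
Budget: p_1·x_1 + p_2·(3/4)·x_1 = m, so (4·p_1 + 3·p_2)·x_1 = 4·m.
Demand: x_1*(p_1,p_2,m) = 4·m/(4·p_1 + 3·p_2), x_2* = 3·m/(4·p_1 + 3·p_2).
Here 4·14 + 3·5 = 71, giving x_2* = 4.4366.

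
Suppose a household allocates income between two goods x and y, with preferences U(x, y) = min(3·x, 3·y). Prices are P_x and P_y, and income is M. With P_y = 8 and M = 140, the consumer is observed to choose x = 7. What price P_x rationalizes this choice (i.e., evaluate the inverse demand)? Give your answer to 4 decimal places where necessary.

Leontief preferences: the optimum is at the kink where x/3 = y/3, i.e. y = x.
Budget: P_x·x + P_y·x = M, so (3·P_x + 3·P_y)·x = 3·M.
Demand: x*(P_x,P_y,M) = 3·M/(3·P_x + 3·P_y), y* = 3·M/(3·P_x + 3·P_y).
Set x* = 7 in the demand function and solve for P_x: P_x = 12.

P_x = 12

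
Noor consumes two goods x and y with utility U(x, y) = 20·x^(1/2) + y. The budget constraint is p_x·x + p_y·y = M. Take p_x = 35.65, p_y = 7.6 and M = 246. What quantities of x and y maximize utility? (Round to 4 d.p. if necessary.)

x* = 4.5447, y* = 11.05

MU_x = 10/√x, MU_y = 1. Tangency: 10/√x = p_x/p_y.
Solve: √x = 10·p_y/p_x, so x*(p_x,p_y) = (10·p_y/p_x)², and y* = (M − p_x·x*)/p_y.
Plugging in: x* = (10·7.6/35.65)² = 4.5447, y* = 11.05.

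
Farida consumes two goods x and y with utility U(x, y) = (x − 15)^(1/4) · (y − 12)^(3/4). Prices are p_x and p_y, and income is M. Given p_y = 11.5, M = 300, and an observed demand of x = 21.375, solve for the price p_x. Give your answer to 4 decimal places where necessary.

Let x' = x−15, y' = y−12. MRS = (1/3)·y'/x' = p_x/p_y.
Substituting into the budget: x* = 15 + 0.25·(M − 15·p_x − 12·p_y)/p_x, and y* = 12 + 0.75·(…)/p_y.
Set x* = 21.375 in the demand function and solve for p_x: p_x = 4.

p_x = 4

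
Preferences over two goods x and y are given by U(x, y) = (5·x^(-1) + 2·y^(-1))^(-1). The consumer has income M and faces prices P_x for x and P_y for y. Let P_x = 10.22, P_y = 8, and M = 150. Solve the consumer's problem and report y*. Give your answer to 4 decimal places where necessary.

y* = 6.7274

Numerically y/x = 0.714843, so x* = 150/(10.22 + 8·0.714843) = 9.411 and y* = 0.714843·9.411 = 6.7274.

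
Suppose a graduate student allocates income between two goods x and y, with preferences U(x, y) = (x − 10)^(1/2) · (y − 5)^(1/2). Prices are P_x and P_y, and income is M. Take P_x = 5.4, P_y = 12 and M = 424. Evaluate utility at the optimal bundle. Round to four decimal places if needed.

MRS = (y−5)/(x−10). Tangency with P_x/P_y gives y−5 = (P_x/P_y)·(x−10).
Substituting into the budget: x* = 10 + 0.5·(M − 10·P_x − 5·P_y)/P_x, and y* = 5 + 0.5·(…)/P_y.
Discretionary income = 424 − 10·5.4 − 5·12 = 310; x* = 10 + 0.5·310/5.4 = 38.7037; y* = 5 + 0.5·310/12 = 17.9167.
Utility at the optimum: U(38.7037, 17.9167) = 19.255.

V = 19.255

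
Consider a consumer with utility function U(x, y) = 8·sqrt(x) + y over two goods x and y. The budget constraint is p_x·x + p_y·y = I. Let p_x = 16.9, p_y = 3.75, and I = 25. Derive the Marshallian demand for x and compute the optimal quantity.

Utility is quasi-linear in y; the FOC for x is 4/√x = p_x/p_y.
Thus x* = (4·p_y/p_x)² — independent of I — with the rest of income spent on y.
Plugging in: x* = (4·3.75/16.9)² = 0.7878.

x* = 0.7878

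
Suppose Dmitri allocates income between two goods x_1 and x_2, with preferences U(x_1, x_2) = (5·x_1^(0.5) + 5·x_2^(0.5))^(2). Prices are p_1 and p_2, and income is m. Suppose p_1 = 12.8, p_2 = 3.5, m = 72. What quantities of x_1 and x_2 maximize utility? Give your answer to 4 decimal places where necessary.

x_1* = 1.2078, x_2* = 16.1543

MRS = MU_x_1/MU_x_2 = (x_2/x_1)^(0.5). Set equal to p_1/p_2.
Hence x_2/x_1 = (p_1/p_2)^(1/(0.5)), i.e. raised to the 2 power.
Substitute x_2 = (x_2/x_1)·x_1 into the budget: x_1* = m/(p_1 + p_2·(x_2/x_1)).
Numerically x_2/x_1 = 13.374694, so x_1* = 72/(12.8 + 3.5·13.374694) = 1.2078 and x_2* = 13.374694·1.2078 = 16.1543.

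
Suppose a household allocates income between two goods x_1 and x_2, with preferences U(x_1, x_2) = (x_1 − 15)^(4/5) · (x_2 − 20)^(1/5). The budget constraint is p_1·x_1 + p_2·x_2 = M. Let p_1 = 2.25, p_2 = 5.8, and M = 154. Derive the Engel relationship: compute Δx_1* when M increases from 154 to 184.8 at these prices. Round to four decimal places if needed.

This is Cobb-Douglas in (x_1−15, x_2−20): tangency gives 0.8·p_2·(x_2−20) = 0.2·p_1·(x_1−15).
Substituting into the budget: x_1* = 15 + 0.8·(M − 15·p_1 − 20·p_2)/p_1, and x_2* = 20 + 0.2·(…)/p_2.
Discretionary income = 154 − 15·2.25 − 20·5.8 = 4.25; x_1* = 15 + 0.8·4.25/2.25 = 16.5111.
At M' = 184.8: x_1* = 27.4622. Change: 27.4622 − 16.5111 = 10.9511.

Δx_1* = 10.9511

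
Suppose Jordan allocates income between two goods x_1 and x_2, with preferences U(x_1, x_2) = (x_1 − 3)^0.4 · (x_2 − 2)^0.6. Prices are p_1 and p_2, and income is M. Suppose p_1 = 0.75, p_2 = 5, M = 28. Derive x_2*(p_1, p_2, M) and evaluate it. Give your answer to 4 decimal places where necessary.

x_2* = 3.89

MRS = (2/3)·(x_2−2)/(x_1−3). Tangency with p_1/p_2 gives x_2−2 = (3/2)·(p_1/p_2)·(x_1−3).
After buying the subsistence bundle (3, 2), a share 0.4 of the remaining income goes to x_1: x_1* = 3 + 0.4·(M − 3p_1 − 2p_2)/p_1.
Discretionary income = 28 − 3·0.75 − 2·5 = 15.75; x_2* = 2 + 0.6·15.75/5 = 3.89.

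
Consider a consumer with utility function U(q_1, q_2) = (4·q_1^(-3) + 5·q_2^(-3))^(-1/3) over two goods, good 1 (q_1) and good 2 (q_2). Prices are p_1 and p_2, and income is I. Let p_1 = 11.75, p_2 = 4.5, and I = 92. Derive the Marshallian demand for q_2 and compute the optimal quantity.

MU_q_1 ∝ 4·q_1^(-4), MU_q_2 ∝ 5·q_2^(-4), so MRS = (4/5)·(q_2/q_1)^(4) = p_1/p_2.
Solve for the ratio: q_2/q_1 = [(5/4)·p_1/p_2]^(0.25).
With the ratio pinned down, the budget gives q_1* = I/(p_1 + p_2·(q_2/q_1)) and q_2* = (q_2/q_1)·q_1*.
Numerically q_2/q_1 = 1.344107, so q_1* = 92/(11.75 + 4.5·1.344107) = 5.169 and q_2* = 1.344107·5.169 = 6.9477.

q_2* = 6.9477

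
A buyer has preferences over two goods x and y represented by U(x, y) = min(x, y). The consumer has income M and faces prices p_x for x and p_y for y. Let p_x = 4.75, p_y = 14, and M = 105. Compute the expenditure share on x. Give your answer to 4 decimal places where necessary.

Leontief preferences: the optimum is at the kink where x/1 = y/1, i.e. y = x.
Budget: p_x·x + p_y·x = M, so (p_x + p_y)·x = M.
Demand: x*(p_x,p_y,M) = M/(p_x + p_y), y* = M/(p_x + p_y).
Here 4.75 + 14 = 18.75, giving x* = 5.6 and y* = 5.6.
Expenditure on x: 4.75·5.6 = 26.6; share = 0.2533.

share on x = 0.2533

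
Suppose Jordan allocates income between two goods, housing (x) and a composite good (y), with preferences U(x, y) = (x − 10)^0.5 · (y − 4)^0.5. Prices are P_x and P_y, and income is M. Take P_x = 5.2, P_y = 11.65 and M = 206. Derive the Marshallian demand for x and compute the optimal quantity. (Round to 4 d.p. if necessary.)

MRS = (y−4)/(x−10). Tangency with P_x/P_y gives y−4 = (P_x/P_y)·(x−10).
Substituting into the budget: x* = 10 + 0.5·(M − 10·P_x − 4·P_y)/P_x, and y* = 4 + 0.5·(…)/P_y.
Discretionary income = 206 − 10·5.2 − 4·11.65 = 107.4; x* = 10 + 0.5·107.4/5.2 = 20.3269.

x* = 20.3269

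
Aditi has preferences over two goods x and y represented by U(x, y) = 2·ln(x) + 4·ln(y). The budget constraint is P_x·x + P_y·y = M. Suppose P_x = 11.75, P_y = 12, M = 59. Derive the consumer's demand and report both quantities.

x* = 1.6738, y* = 3.2778

The MRS is (1/2)·y/x. Set MRS = P_x/P_y.
Rearranging, P_y·y = 2·P_x·x. Substituting into the budget gives P_x·x·(1 + 2) = M.
Demand: x*(P_x,P_y,M) = 1/3·M/P_x and y* = 2/3·M/P_y.
At P_x=11.75, P_y=12, M=59: x* = 1/3·59/11.75 = 1.6738, y* = 3.2778.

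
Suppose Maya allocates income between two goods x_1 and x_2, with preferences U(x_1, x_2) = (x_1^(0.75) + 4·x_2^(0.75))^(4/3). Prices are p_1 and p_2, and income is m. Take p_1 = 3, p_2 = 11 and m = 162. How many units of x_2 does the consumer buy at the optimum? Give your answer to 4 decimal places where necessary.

x_2* = 12.3493

From the CES first-order condition, (1/4)·(x_2/x_1)^(0.25) = p_1/p_2.
Hence x_2/x_1 = (4·p_1/p_2)^(1/(0.25)), i.e. raised to the 4 power.
With the ratio pinned down, the budget gives x_1* = m/(p_1 + p_2·(x_2/x_1)) and x_2* = (x_2/x_1)·x_1*.
Numerically x_2/x_1 = 1.416297, so x_1* = 162/(3 + 11·1.416297) = 8.7194 and x_2* = 1.416297·8.7194 = 12.3493.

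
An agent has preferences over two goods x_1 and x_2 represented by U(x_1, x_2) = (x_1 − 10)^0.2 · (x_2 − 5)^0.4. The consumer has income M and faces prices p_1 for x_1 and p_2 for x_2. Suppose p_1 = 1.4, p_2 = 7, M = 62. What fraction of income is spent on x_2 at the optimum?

After buying the subsistence bundle (10, 5), a share 1/3 of the remaining income goes to x_1: x_1* = 10 + 1/3·(M − 10p_1 − 5p_2)/p_1.
Discretionary income = 62 − 10·1.4 − 5·7 = 13; x_1* = 10 + 1/3·13/1.4 = 13.0952; x_2* = 5 + 2/3·13/7 = 6.2381.
Expenditure on x_2: 7·6.2381 = 43.6667; share = 0.7043.

share on x_2 = 0.7043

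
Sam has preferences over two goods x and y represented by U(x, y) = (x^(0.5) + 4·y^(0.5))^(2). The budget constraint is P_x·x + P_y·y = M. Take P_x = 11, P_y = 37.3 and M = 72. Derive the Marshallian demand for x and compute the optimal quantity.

x* = 1.1446

Numerically y/x = 1.391514, so x* = 72/(11 + 37.3·1.391514) = 1.1446.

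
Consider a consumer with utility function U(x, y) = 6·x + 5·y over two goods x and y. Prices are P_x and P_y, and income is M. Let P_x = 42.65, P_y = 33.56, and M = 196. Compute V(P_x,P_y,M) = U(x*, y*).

Perfect substitutes: compare marginal utility per dollar. 6/P_x vs 5/P_y → 0.1407 vs 0.149.
y gives more utility per dollar, so spend all income on y: y* = M/P_y, x* = 0.
Numerically: x* = 0, y* = 5.8403.
Utility at the optimum: U(0, 5.8403) = 29.2014.

V = 29.2014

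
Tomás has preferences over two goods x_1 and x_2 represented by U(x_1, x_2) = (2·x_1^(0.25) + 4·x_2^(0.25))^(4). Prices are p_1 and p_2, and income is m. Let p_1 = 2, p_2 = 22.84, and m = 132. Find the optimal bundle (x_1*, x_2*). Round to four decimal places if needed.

From the CES first-order condition, (1/2)·(x_2/x_1)^(0.75) = p_1/p_2.
Hence x_2/x_1 = (2·p_1/p_2)^(1/(0.75)), i.e. raised to the 4/3 power.
With the ratio pinned down, the budget gives x_1* = m/(p_1 + p_2·(x_2/x_1)) and x_2* = (x_2/x_1)·x_1*.
Numerically x_2/x_1 = 0.097983, so x_1* = 132/(2 + 22.84·0.097983) = 31.1472 and x_2* = 0.097983·31.1472 = 3.0519.

x_1* = 31.1472, x_2* = 3.0519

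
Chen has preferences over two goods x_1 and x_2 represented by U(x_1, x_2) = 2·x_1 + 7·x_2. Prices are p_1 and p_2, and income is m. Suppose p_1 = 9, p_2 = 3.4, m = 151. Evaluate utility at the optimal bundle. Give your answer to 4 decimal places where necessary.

x_2 gives more utility per dollar, so spend all income on x_2: x_2* = m/p_2, x_1* = 0.
Numerically: x_1* = 0, x_2* = 44.4118.
Utility at the optimum: U(0, 44.4118) = 310.8824.

V = 310.8824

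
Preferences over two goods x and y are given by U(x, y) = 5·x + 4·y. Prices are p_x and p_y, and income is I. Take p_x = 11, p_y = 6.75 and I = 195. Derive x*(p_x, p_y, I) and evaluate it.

Perfect substitutes: compare marginal utility per dollar. 5/p_x vs 4/p_y → 0.4545 vs 0.5926.
y gives more utility per dollar, so spend all income on y: y* = I/p_y, x* = 0.
Numerically: x* = 0, y* = 28.8889.

x* = 0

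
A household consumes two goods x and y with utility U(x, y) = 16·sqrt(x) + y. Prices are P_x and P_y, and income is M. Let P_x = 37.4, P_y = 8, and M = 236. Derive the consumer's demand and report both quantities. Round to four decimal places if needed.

x* = 2.9283, y* = 15.8102

Set MRS = P_x/P_y: 8·x^(−1/2) = P_x/P_y.
Thus x* = (8·P_y/P_x)² — independent of M — with the rest of income spent on y.
Plugging in: x* = (8·8/37.4)² = 2.9283, y* = 15.8102.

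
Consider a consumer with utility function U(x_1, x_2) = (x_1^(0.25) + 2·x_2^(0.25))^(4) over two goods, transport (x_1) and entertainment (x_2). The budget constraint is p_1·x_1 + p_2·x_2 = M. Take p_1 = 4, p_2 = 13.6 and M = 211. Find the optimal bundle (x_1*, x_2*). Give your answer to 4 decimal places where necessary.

With the ratio pinned down, the budget gives x_1* = M/(p_1 + p_2·(x_2/x_1)) and x_2* = (x_2/x_1)·x_1*.
Numerically x_2/x_1 = 0.492873, so x_1* = 211/(4 + 13.6·0.492873) = 19.714 and x_2* = 0.492873·19.714 = 9.7165.

x_1* = 19.714, x_2* = 9.7165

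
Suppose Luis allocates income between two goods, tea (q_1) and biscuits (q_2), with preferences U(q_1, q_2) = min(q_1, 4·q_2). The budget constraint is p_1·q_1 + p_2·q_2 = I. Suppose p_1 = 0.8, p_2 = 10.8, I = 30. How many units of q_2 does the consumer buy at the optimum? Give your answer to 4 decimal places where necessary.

q_2* = 2.1429

Leontief preferences: the optimum is at the kink where q_1/4 = q_2/1, i.e. q_2 = (1/4)·q_1.
Budget: p_1·q_1 + p_2·(1/4)·q_1 = I, so (4·p_1 + p_2)·q_1 = 4·I.
Demand: q_1*(p_1,p_2,I) = 4·I/(4·p_1 + p_2), q_2* = I/(4·p_1 + p_2).
Here 4·0.8 + 10.8 = 14, giving q_2* = 2.1429.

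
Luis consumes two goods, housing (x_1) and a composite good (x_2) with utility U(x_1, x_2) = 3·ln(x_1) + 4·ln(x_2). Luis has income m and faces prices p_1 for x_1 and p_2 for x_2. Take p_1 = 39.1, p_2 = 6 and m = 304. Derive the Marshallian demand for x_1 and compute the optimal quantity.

Demand: x_1*(p_1,p_2,m) = 3/7·m/p_1 and x_2* = 4/7·m/p_2.
At p_1=39.1, p_2=6, m=304: x_1* = 3/7·304/39.1 = 3.3321.

x_1* = 3.3321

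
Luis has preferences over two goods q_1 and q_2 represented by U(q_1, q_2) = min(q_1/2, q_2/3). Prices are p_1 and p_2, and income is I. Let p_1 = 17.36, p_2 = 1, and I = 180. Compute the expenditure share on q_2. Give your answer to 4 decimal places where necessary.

With perfect complements, no substitution: consume in ratio q_1:q_2 = 2:3.
Budget: p_1·q_1 + p_2·(3/2)·q_1 = I, so (2·p_1 + 3·p_2)·q_1 = 2·I.
Demand: q_1*(p_1,p_2,I) = 2·I/(2·p_1 + 3·p_2), q_2* = 3·I/(2·p_1 + 3·p_2).
Here 2·17.36 + 3·1 = 37.72, giving q_1* = 9.544 and q_2* = 14.316.
Expenditure on q_2: 1·14.316 = 14.316; share = 0.0795.

share on q_2 = 0.0795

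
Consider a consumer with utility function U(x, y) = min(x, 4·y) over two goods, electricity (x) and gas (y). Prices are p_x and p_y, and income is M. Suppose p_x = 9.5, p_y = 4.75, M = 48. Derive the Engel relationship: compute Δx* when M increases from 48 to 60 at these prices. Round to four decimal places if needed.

Leontief preferences: the optimum is at the kink where x/4 = y/1, i.e. y = (1/4)·x.
Budget: p_x·x + p_y·(1/4)·x = M, so (4·p_x + p_y)·x = 4·M.
Demand: x*(p_x,p_y,M) = 4·M/(4·p_x + p_y), y* = M/(4·p_x + p_y).
Here 4·9.5 + 4.75 = 42.75, giving x* = 4.4912.
At M' = 60: x* = 5.614. Change: 5.614 − 4.4912 = 1.1228.

Δx* = 1.1228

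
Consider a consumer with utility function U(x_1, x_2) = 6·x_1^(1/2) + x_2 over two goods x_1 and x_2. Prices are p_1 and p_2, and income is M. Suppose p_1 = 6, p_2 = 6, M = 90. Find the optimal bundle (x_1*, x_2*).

x_1* = 9, x_2* = 6

Set MRS = p_1/p_2: 3·x_1^(−1/2) = p_1/p_2.
Solve: √x_1 = 3·p_2/p_1, so x_1*(p_1,p_2) = (3·p_2/p_1)², and x_2* = (M − p_1·x_1*)/p_2.
Plugging in: x_1* = (3·6/6)² = 9, x_2* = 6.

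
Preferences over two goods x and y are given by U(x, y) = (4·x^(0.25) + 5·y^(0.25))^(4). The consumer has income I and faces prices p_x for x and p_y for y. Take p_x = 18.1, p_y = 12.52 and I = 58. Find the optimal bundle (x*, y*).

MRS = MU_x/MU_y = (4/5)·(y/x)^(0.75). Set equal to p_x/p_y.
Solve for the ratio: y/x = [(5/4)·p_x/p_y]^(4/3).
Substitute y = (y/x)·x into the budget: x* = I/(p_x + p_y·(y/x)).
Numerically y/x = 2.20113, so x* = 58/(18.1 + 12.52·2.20113) = 1.2703 and y* = 2.20113·1.2703 = 2.7961.

x* = 1.2703, y* = 2.7961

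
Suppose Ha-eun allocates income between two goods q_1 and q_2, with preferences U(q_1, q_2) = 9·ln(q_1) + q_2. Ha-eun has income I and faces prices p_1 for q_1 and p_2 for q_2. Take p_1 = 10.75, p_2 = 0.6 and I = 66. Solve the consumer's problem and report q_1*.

q_1* = 0.5023

At the given prices: q_1* = 9·0.6/10.75 = 0.5023.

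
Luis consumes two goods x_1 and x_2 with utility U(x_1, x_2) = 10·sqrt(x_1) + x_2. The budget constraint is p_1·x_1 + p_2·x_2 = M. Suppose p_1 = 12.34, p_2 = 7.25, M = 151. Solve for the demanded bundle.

x_1* = 8.6295, x_2* = 6.1396

MU_x_1 = 5/√x_1, MU_x_2 = 1. Tangency: 5/√x_1 = p_1/p_2.
Thus x_1* = (5·p_2/p_1)² — independent of M — with the rest of income spent on x_2.
Plugging in: x_1* = (5·7.25/12.34)² = 8.6295, x_2* = 6.1396.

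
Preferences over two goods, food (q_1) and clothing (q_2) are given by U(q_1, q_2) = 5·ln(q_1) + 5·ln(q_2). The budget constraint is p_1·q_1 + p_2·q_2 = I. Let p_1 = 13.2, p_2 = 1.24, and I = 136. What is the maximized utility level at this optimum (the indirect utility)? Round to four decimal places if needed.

V = 28.2184

Tangency: MRS = q_2/q_1 = p_1/p_2.
Rearranging, p_2·q_2 = p_1·q_1. Substituting into the budget gives p_1·q_1·(1 + 1) = I.
Demand: q_1*(p_1,p_2,I) = 0.5·I/p_1 and q_2* = 0.5·I/p_2.
At p_1=13.2, p_2=1.24, I=136: q_1* = 0.5·136/13.2 = 5.1515, q_2* = 54.8387.
Utility at the optimum: U(5.1515, 54.8387) = 28.2184.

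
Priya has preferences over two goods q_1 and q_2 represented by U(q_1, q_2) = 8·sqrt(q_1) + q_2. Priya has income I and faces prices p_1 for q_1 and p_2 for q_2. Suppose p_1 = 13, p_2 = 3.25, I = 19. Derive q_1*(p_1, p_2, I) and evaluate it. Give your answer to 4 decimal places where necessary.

Set MRS = p_1/p_2: 4·q_1^(−1/2) = p_1/p_2.
Solve: √q_1 = 4·p_2/p_1, so q_1*(p_1,p_2) = (4·p_2/p_1)², and q_2* = (I − p_1·q_1*)/p_2.
Plugging in: q_1* = (4·3.25/13)² = 1.

q_1* = 1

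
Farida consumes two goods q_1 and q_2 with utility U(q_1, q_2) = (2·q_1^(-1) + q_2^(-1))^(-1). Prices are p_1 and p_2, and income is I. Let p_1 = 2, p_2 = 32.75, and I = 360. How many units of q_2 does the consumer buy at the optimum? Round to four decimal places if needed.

q_2* = 8.1456

Substitute q_2 = (q_2/q_1)·q_1 into the budget: q_1* = I/(p_1 + p_2·(q_2/q_1)).
Numerically q_2/q_1 = 0.174741, so q_1* = 360/(2 + 32.75·0.174741) = 46.6154 and q_2* = 0.174741·46.6154 = 8.1456.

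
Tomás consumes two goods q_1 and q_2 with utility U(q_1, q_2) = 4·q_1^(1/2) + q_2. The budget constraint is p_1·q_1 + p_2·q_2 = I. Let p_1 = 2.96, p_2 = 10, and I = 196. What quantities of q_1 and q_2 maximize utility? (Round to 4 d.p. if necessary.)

q_1* = 45.6538, q_2* = 6.0865

Set MRS = p_1/p_2: 2·q_1^(−1/2) = p_1/p_2.
Thus q_1* = (2·p_2/p_1)² — independent of I — with the rest of income spent on q_2.
Plugging in: q_1* = (2·10/2.96)² = 45.6538, q_2* = 6.0865.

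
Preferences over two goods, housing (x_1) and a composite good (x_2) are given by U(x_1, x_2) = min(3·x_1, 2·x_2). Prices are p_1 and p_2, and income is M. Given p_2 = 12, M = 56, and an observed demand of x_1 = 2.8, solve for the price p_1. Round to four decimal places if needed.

With perfect complements, no substitution: consume in ratio x_1:x_2 = 2:3.
Budget: p_1·x_1 + p_2·(3/2)·x_1 = M, so (2·p_1 + 3·p_2)·x_1 = 2·M.
Demand: x_1*(p_1,p_2,M) = 2·M/(2·p_1 + 3·p_2), x_2* = 3·M/(2·p_1 + 3·p_2).
Set x_1* = 2.8 in the demand function and solve for p_1: p_1 = 2.

p_1 = 2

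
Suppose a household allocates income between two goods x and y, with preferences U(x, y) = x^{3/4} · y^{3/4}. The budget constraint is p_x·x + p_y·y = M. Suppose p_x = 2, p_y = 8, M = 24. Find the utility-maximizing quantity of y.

The MRS is y/x. Set MRS = p_x/p_y.
So 0.75·p_y·y = 0.75·p_x·x; combined with the budget, a share 0.5 of income goes to x.
Demand: x*(p_x,p_y,M) = 0.5·M/p_x and y* = 0.5·M/p_y.
At p_x=2, p_y=8, M=24: y* = 0.5·24/8 = 1.5.

y* = 1.5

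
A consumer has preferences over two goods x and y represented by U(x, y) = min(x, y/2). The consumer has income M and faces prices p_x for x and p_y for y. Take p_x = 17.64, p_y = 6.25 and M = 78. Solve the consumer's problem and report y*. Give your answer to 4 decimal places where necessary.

Leontief preferences: the optimum is at the kink where x/1 = y/2, i.e. y = 2·x.
Budget: p_x·x + p_y·2·x = M, so (p_x + 2·p_y)·x = M.
Demand: x*(p_x,p_y,M) = M/(p_x + 2·p_y), y* = 2·M/(p_x + 2·p_y).
Here 17.64 + 2·6.25 = 30.14, giving y* = 5.1758.

y* = 5.1758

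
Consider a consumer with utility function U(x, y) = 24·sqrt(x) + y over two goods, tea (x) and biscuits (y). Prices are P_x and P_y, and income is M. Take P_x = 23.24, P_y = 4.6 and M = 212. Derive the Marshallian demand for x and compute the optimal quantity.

x* = 5.6416

Utility is quasi-linear in y; the FOC for x is 12/√x = P_x/P_y.
Solve: √x = 12·P_y/P_x, so x*(P_x,P_y) = (12·P_y/P_x)², and y* = (M − P_x·x*)/P_y.
Plugging in: x* = (12·4.6/23.24)² = 5.6416.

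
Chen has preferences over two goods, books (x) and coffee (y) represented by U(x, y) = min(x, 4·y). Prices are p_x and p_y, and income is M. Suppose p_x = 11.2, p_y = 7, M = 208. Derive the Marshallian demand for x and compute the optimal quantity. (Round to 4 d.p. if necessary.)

With perfect complements, no substitution: consume in ratio x:y = 4:1.
Budget: p_x·x + p_y·(1/4)·x = M, so (4·p_x + p_y)·x = 4·M.
Demand: x*(p_x,p_y,M) = 4·M/(4·p_x + p_y), y* = M/(4·p_x + p_y).
Here 4·11.2 + 7 = 51.8, giving x* = 16.0618.

x* = 16.0618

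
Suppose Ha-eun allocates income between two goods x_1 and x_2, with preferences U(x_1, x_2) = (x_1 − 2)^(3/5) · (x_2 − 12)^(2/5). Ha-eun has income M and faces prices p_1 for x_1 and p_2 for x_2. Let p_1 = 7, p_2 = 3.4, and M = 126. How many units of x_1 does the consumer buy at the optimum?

x_1* = 8.1029

Discretionary income = 126 − 2·7 − 12·3.4 = 71.2; x_1* = 2 + 0.6·71.2/7 = 8.1029.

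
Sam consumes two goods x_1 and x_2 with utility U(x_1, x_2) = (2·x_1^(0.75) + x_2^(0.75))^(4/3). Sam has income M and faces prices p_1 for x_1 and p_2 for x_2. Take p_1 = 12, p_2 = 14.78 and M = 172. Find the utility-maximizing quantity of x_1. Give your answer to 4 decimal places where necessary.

x_1* = 13.8694

From the CES first-order condition, 2·(x_2/x_1)^(0.25) = p_1/p_2.
Hence x_2/x_1 = ((1/2)·p_1/p_2)^(1/(0.25)), i.e. raised to the 4 power.
With the ratio pinned down, the budget gives x_1* = M/(p_1 + p_2·(x_2/x_1)) and x_2* = (x_2/x_1)·x_1*.
Numerically x_2/x_1 = 0.027159, so x_1* = 172/(12 + 14.78·0.027159) = 13.8694.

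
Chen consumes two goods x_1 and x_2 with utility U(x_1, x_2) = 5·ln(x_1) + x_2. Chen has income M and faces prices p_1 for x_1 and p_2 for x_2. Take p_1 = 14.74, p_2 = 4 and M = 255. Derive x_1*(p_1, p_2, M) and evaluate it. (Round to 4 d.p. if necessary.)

MU_x_1 = 5/x_1, MU_x_2 = 1. Tangency: 5/x_1 = p_1/p_2.
So x_1*(p_1,p_2) = 5·p_2/p_1, independent of income; and x_2* = (M − 5·p_2)/p_2.
At the given prices: x_1* = 5·4/14.74 = 1.3569.

x_1* = 1.3569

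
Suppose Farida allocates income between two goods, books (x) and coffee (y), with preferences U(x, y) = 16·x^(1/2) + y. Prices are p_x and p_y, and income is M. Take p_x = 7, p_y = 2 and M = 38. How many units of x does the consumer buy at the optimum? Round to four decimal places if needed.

Solve: √x = 8·p_y/p_x, so x*(p_x,p_y) = (8·p_y/p_x)², and y* = (M − p_x·x*)/p_y.
Plugging in: x* = (8·2/7)² = 5.2245.

x* = 5.2245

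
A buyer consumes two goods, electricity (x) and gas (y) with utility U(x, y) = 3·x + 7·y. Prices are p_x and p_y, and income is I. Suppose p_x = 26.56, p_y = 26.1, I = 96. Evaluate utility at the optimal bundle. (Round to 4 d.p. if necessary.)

Perfect substitutes: compare marginal utility per dollar. 3/p_x vs 7/p_y → 0.113 vs 0.2682.
y gives more utility per dollar, so spend all income on y: y* = I/p_y, x* = 0.
Numerically: x* = 0, y* = 3.6782.
Utility at the optimum: U(0, 3.6782) = 25.7471.

V = 25.7471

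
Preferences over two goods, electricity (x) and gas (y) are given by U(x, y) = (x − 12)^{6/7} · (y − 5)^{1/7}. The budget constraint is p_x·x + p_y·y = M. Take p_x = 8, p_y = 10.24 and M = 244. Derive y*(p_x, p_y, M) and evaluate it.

y* = 6.3504

Substituting into the budget: x* = 12 + 6/7·(M − 12·p_x − 5·p_y)/p_x, and y* = 5 + 1/7·(…)/p_y.
Discretionary income = 244 − 12·8 − 5·10.24 = 96.8; y* = 5 + 1/7·96.8/10.24 = 6.3504.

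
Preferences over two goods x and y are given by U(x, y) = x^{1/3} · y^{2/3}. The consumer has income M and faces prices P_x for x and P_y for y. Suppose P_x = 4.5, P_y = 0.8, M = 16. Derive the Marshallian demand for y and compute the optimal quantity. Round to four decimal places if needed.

MU_x/MU_y = (1/3·y)/(2/3·x); tangency sets this equal to P_x/P_y.
So 1/3·P_y·y = 2/3·P_x·x; combined with the budget, a share 1/3 of income goes to x.
Demand: x*(P_x,P_y,M) = 1/3·M/P_x and y* = 2/3·M/P_y.
At P_x=4.5, P_y=0.8, M=16: y* = 2/3·16/0.8 = 13.3333.

y* = 13.3333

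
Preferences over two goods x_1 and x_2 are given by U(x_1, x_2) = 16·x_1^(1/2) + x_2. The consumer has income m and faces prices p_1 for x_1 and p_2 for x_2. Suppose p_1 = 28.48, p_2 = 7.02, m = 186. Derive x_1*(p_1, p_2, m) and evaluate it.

x_1* = 3.8884

Set MRS = p_1/p_2: 8·x_1^(−1/2) = p_1/p_2.
Solve: √x_1 = 8·p_2/p_1, so x_1*(p_1,p_2) = (8·p_2/p_1)², and x_2* = (m − p_1·x_1*)/p_2.
Plugging in: x_1* = (8·7.02/28.48)² = 3.8884.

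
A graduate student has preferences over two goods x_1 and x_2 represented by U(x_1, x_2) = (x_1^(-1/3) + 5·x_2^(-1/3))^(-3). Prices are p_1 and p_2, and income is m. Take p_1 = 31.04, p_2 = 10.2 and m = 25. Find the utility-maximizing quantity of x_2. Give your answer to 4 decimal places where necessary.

x_2* = 1.757

MU_x_1 ∝ x_1^(-4/3), MU_x_2 ∝ 5·x_2^(-4/3), so MRS = (1/5)·(x_2/x_1)^(4/3) = p_1/p_2.
Hence x_2/x_1 = (5·p_1/p_2)^(1/(4/3)), i.e. raised to the 0.75 power.
With the ratio pinned down, the budget gives x_1* = m/(p_1 + p_2·(x_2/x_1)) and x_2* = (x_2/x_1)·x_1*.
Numerically x_2/x_1 = 7.704042, so x_1* = 25/(31.04 + 10.2·7.704042) = 0.2281 and x_2* = 7.704042·0.2281 = 1.757.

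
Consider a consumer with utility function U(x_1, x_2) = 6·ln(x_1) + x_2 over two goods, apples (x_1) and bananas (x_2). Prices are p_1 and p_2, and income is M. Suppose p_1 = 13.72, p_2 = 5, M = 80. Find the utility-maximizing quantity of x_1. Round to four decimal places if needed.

x_1* = 2.1866

MU_x_1 = 6/x_1, MU_x_2 = 1. Tangency: 6/x_1 = p_1/p_2.
So x_1*(p_1,p_2) = 6·p_2/p_1, independent of income; and x_2* = (M − 6·p_2)/p_2.
At the given prices: x_1* = 6·5/13.72 = 2.1866.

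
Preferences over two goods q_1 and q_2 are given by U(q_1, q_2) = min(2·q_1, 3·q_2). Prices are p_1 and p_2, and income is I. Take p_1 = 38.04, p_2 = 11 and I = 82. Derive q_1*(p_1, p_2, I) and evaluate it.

q_1* = 1.8072

With perfect complements, no substitution: consume in ratio q_1:q_2 = 3:2.
Budget: p_1·q_1 + p_2·(2/3)·q_1 = I, so (3·p_1 + 2·p_2)·q_1 = 3·I.
Demand: q_1*(p_1,p_2,I) = 3·I/(3·p_1 + 2·p_2), q_2* = 2·I/(3·p_1 + 2·p_2).
Here 3·38.04 + 2·11 = 136.12, giving q_1* = 1.8072.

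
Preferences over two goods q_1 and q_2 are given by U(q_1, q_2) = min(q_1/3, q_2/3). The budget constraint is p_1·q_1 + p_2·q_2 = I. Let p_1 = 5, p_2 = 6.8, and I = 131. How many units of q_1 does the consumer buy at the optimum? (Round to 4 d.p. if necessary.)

Demand: q_1*(p_1,p_2,I) = 3·I/(3·p_1 + 3·p_2), q_2* = 3·I/(3·p_1 + 3·p_2).
Here 3·5 + 3·6.8 = 35.4, giving q_1* = 11.1017.

q_1* = 11.1017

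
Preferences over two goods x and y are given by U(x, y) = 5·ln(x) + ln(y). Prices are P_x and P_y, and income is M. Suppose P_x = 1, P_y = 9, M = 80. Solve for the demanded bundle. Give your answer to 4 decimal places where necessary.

Tangency: MRS = 5·y/x = P_x/P_y.
So 5·P_y·y = P_x·x; combined with the budget, a share 5/6 of income goes to x.
Demand: x*(P_x,P_y,M) = 5/6·M/P_x and y* = 1/6·M/P_y.
At P_x=1, P_y=9, M=80: x* = 5/6·80/1 = 66.6667, y* = 1.4815.

x* = 66.6667, y* = 1.4815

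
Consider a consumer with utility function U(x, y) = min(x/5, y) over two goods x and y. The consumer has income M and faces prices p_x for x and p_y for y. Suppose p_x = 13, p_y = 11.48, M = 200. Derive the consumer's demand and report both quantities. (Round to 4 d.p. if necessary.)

x* = 13.0753, y* = 2.6151

Leontief preferences: the optimum is at the kink where x/5 = y/1, i.e. y = (1/5)·x.
Budget: p_x·x + p_y·(1/5)·x = M, so (5·p_x + p_y)·x = 5·M.
Demand: x*(p_x,p_y,M) = 5·M/(5·p_x + p_y), y* = M/(5·p_x + p_y).
Here 5·13 + 11.48 = 76.48, giving x* = 13.0753 and y* = 2.6151.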